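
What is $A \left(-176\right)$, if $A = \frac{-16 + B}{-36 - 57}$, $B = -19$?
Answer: $- \frac{6160}{93} \approx -66.237$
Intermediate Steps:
$A = \frac{35}{93}$ ($A = \frac{-16 - 19}{-36 - 57} = - \frac{35}{-93} = \left(-35\right) \left(- \frac{1}{93}\right) = \frac{35}{93} \approx 0.37634$)
$A \left(-176\right) = \frac{35}{93} \left(-176\right) = - \frac{6160}{93}$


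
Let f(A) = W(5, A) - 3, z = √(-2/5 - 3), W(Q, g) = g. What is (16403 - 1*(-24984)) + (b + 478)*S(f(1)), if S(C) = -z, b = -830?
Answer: 41387 + 352*I*√85/5 ≈ 41387.0 + 649.06*I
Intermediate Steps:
z = I*√85/5 (z = √(-2*⅕ - 3) = √(-⅖ - 3) = √(-17/5) = I*√85/5 ≈ 1.8439*I)
f(A) = -3 + A (f(A) = A - 3 = -3 + A)
S(C) = -I*√85/5
(16403 - 1*(-24984)) + (b + 478)*S(f(1)) = (16403 - 1*(-24984)) + (-830 + 478)*(-I*√85/5) = (16403 + 24984) - (-352)*I*√85/5 = 41387 + 352*I*√85/5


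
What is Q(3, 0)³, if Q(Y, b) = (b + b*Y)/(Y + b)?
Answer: 0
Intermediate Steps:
Q(Y, b) = (b + Y*b)/(Y + b)
Q(3, 0)³ = (0*(1 + 3)/(3 + 0))³ = (0*4/3)³ = (0*(⅓)*4)³ = 0³ = 0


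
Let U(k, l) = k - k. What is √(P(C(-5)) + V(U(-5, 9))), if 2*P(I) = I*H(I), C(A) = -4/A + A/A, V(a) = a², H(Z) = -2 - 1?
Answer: 3*I*√30/10 ≈ 1.6432*I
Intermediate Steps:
H(Z) = -3
U(k, l) = 0
C(A) = 1 - 4/A (C(A) = -4/A + 1 = 1 - 4/A)
P(I) = -3*I/2 (P(I) = (I*(-3))/2 = (-3*I)/2 = -3*I/2)
√(P(C(-5)) + V(U(-5, 9))) = √(-3*(-4 - 5)/(2*(-5)) + 0²) = √(-(-3)*(-9)/10 + 0) = √(-3/2*9/5 + 0) = √(-27/10 + 0) = √(-27/10) = 3*I*√30/10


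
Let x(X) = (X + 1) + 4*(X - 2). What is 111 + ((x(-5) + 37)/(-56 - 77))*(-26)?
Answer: 14893/133 ≈ 111.98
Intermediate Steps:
x(X) = -7 + 5*X (x(X) = (1 + X) + 4*(-2 + X) = (1 + X) + (-8 + 4*X) = -7 + 5*X)
111 + ((x(-5) + 37)/(-56 - 77))*(-26) = 111 + (((-7 + 5*(-5)) + 37)/(-56 - 77))*(-26) = 111 + (((-7 - 25) + 37)/(-133))*(-26) = 111 + ((-32 + 37)*(-1/133))*(-26) = 111 + (5*(-1/133))*(-26) = 111 - 5/133*(-26) = 111 + 130/133 = 14893/133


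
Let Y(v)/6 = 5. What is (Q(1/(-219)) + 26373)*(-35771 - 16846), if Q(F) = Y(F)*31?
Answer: -1436601951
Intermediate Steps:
Y(v) = 30 (Y(v) = 6*5 = 30)
Q(F) = 930 (Q(F) = 30*31 = 930)
(Q(1/(-219)) + 26373)*(-35771 - 16846) = (930 + 26373)*(-35771 - 16846) = 27303*(-52617) = -1436601951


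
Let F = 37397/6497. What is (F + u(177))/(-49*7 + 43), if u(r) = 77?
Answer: -89611/324850 ≈ -0.27585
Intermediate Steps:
F = 37397/6497 (F = 37397*(1/6497) = 37397/6497 ≈ 5.7560)
(F + u(177))/(-49*7 + 43) = (37397/6497 + 77)/(-49*7 + 43) = 537666/(6497*(-343 + 43)) = (537666/6497)/(-300) = (537666/6497)*(-1/300) = -89611/324850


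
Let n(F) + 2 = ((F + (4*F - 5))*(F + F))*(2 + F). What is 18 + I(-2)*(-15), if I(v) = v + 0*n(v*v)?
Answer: 48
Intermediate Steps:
n(F) = -2 + 2*F*(-5 + 5*F)*(2 + F) (n(F) = -2 + ((F + (4*F - 5))*(F + F))*(2 + F) = -2 + ((F + (-5 + 4*F))*(2*F))*(2 + F) = -2 + ((-5 + 5*F)*(2*F))*(2 + F) = -2 + (2*F*(-5 + 5*F))*(2 + F) = -2 + 2*F*(-5 + 5*F)*(2 + F))
I(v) = v (I(v) = v + 0*(-2 - 20*v*v + 10*(v*v)² + 10*(v*v)³) = v + 0*(-2 - 20*v² + 10*(v²)² + 10*(v²)³) = v + 0*(-2 - 20*v² + 10*v⁴ + 10*v⁶) = v + 0 = v)
18 + I(-2)*(-15) = 18 - 2*(-15) = 18 + 30 = 48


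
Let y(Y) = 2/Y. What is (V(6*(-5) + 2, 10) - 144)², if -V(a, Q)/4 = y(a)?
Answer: 1012036/49 ≈ 20654.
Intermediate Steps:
V(a, Q) = -8/a
(V(6*(-5) + 2, 10) - 144)² = (-8/(6*(-5) + 2) - 144)² = (-8/(-30 + 2) - 144)² = (-8/(-28) - 144)² = (-8*(-1/28) - 144)² = (2/7 - 144)² = (-1006/7)² = 1012036/49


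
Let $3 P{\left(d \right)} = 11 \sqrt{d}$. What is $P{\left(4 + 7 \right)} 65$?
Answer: $\frac{715 \sqrt{11}}{3} \approx 790.46$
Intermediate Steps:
$P{\left(d \right)} = \frac{11 \sqrt{d}}{3}$
$P{\left(4 + 7 \right)} 65 = \frac{11 \sqrt{4 + 7}}{3} \cdot 65 = \frac{11 \sqrt{11}}{3} \cdot 65 = \frac{715 \sqrt{11}}{3}$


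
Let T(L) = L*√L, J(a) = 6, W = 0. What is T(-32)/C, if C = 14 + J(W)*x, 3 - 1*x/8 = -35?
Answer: -64*I*√2/919 ≈ -0.098487*I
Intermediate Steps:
x = 304 (x = 24 - 8*(-35) = 24 + 280 = 304)
C = 1838 (C = 14 + 6*304 = 14 + 1824 = 1838)
T(L) = L^(3/2)
T(-32)/C = (-32)^(3/2)/1838 = -128*I*√2*(1/1838) = -64*I*√2/919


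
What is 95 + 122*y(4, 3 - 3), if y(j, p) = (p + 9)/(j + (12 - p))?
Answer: 1309/8 ≈ 163.63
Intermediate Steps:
y(j, p) = (9 + p)/(12 + j - p)
95 + 122*y(4, 3 - 3) = 95 + 122*((9 + (3 - 3))/(12 + 4 - (3 - 3))) = 95 + 122*((9 + 0)/(12 + 4 - 1*0)) = 95 + 122*(9/(12 + 4 + 0)) = 95 + 122*(9/16) = 95 + 549/8 = 1309/8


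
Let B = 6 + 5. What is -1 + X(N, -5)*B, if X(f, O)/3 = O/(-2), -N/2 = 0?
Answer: 163/2 ≈ 81.500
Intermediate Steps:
N = 0 (N = -2*0 = 0)
X(f, O) = -3*O/2 (X(f, O) = 3*(O/(-2)) = 3*(O*(-1/2)) = 3*(-O/2) = -3*O/2)
B = 11
-1 + X(N, -5)*B = -1 - 3/2*(-5)*11 = -1 + (15/2)*11 = -1 + 165/2 = 163/2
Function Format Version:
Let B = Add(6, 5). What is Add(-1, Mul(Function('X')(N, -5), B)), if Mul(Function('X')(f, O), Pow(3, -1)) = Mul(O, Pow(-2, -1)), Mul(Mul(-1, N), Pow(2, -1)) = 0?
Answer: Rational(163, 2) ≈ 81.500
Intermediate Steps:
N = 0 (N = Mul(-2, 0) = 0)
Function('X')(f, O) = Mul(Rational(-3, 2), O) (Function('X')(f, O) = Mul(3, Mul(O, Pow(-2, -1))) = Mul(3, Mul(O, Rational(-1, 2))) = Mul(3, Mul(Rational(-1, 2), O)) = Mul(Rational(-3, 2), O))
B = 11
Add(-1, Mul(Function('X')(N, -5), B)) = Add(-1, Mul(Mul(Rational(-3, 2), -5), 11)) = Add(-1, Mul(Rational(15, 2), 11)) = Add(-1, Rational(165, 2)) = Rational(163, 2)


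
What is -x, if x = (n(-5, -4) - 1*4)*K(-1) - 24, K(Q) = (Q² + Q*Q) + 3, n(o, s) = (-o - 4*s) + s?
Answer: -41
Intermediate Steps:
n(o, s) = -o - 3*s
K(Q) = 3 + 2*Q² (K(Q) = (Q² + Q²) + 3 = 2*Q² + 3 = 3 + 2*Q²)
x = 41 (x = ((-1*(-5) - 3*(-4)) - 1*4)*(3 + 2*(-1)²) - 24 = ((5 + 12) - 4)*(3 + 2*1) - 24 = (17 - 4)*(3 + 2) - 24 = 13*5 - 24 = 65 - 24 = 41)
-x = -1*41 = -41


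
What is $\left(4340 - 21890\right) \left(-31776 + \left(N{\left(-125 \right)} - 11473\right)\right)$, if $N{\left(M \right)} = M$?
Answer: $761213700$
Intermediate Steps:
$\left(4340 - 21890\right) \left(-31776 + \left(N{\left(-125 \right)} - 11473\right)\right) = \left(4340 - 21890\right) \left(-31776 - 11598\right) = - 17550 \left(-31776 - 11598\right) = \left(-17550\right) \left(-43374\right) = 761213700$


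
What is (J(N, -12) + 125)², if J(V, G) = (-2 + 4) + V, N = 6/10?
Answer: 407044/25 ≈ 16282.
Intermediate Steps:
N = ⅗ (N = 6*(⅒) = ⅗ ≈ 0.60000)
J(V, G) = 2 + V
(J(N, -12) + 125)² = ((2 + ⅗) + 125)² = (13/5 + 125)² = (638/5)² = 407044/25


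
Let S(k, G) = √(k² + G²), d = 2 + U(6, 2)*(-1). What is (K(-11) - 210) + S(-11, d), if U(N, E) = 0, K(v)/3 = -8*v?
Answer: 54 + 5*√5 ≈ 65.180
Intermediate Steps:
K(v) = -24*v (K(v) = 3*(-8*v) = -24*v)
d = 2 (d = 2 + 0*(-1) = 2 + 0 = 2)
S(k, G) = √(G² + k²)
(K(-11) - 210) + S(-11, d) = (-24*(-11) - 210) + √(2² + (-11)²) = (264 - 210) + √(4 + 121) = 54 + √125 = 54 + 5*√5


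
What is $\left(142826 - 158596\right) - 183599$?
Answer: $-199369$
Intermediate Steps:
$\left(142826 - 158596\right) - 183599 = -15770 - 183599 = -199369$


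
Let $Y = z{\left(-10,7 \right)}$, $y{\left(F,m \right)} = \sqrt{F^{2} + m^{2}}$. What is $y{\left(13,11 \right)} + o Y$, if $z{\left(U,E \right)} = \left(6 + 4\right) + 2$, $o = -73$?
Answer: $-876 + \sqrt{290} \approx -858.97$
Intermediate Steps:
$z{\left(U,E \right)} = 12$ ($z{\left(U,E \right)} = 10 + 2 = 12$)
$Y = 12$
$y{\left(13,11 \right)} + o Y = \sqrt{13^{2} + 11^{2}} - 876 = \sqrt{169 + 121} - 876 = \sqrt{290} - 876 = -876 + \sqrt{290}$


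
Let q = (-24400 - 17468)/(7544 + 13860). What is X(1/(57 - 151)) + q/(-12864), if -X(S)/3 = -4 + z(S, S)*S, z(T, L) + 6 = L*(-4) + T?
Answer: 598581954129/50685699392 ≈ 11.810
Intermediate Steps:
z(T, L) = -6 + T - 4*L (z(T, L) = -6 + (L*(-4) + T) = -6 + (-4*L + T) = -6 + (T - 4*L) = -6 + T - 4*L)
q = -10467/5351 (q = -41868/21404 = -41868*1/21404 = -10467/5351 ≈ -1.9561)
X(S) = 12 - 3*S*(-6 - 3*S) (X(S) = -3*(-4 + (-6 + S - 4*S)*S) = -3*(-4 + (-6 - 3*S)*S) = -3*(-4 + S*(-6 - 3*S)) = 12 - 3*S*(-6 - 3*S))
X(1/(57 - 151)) + q/(-12864) = (12 + 9*(2 + 1/(57 - 151))/(57 - 151)) - 10467/5351/(-12864) = (12 + 9*(2 + 1/(-94))/(-94)) - 10467/5351*(-1/12864) = (12 + 9*(-1/94)*(2 - 1/94)) + 3489/22945088 = (12 + 9*(-1/94)*(187/94)) + 3489/22945088 = (12 - 1683/8836) + 3489/22945088 = 104349/8836 + 3489/22945088 = 598581954129/50685699392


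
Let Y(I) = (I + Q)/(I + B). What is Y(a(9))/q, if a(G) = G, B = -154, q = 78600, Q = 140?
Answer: -149/11397000 ≈ -1.3074e-5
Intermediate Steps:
Y(I) = (140 + I)/(-154 + I) (Y(I) = (I + 140)/(I - 154) = (140 + I)/(-154 + I))
Y(a(9))/q = ((140 + 9)/(-154 + 9))/78600 = (149/(-145))*(1/78600) = -1/145*149*(1/78600) = -149/145*1/78600 = -149/11397000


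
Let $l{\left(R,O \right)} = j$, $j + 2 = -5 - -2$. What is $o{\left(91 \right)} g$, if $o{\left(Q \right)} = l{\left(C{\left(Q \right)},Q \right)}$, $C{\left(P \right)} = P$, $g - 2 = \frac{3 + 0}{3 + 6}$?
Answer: $- \frac{35}{3} \approx -11.667$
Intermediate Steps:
$g = \frac{7}{3}$ ($g = 2 + \frac{3 + 0}{3 + 6} = 2 + \frac{3}{9} = 2 + 3 \cdot \frac{1}{9} = 2 + \frac{1}{3} = \frac{7}{3} \approx 2.3333$)
$j = -5$ ($j = -2 - 3 = -5$)
$l{\left(R,O \right)} = -5$
$o{\left(Q \right)} = -5$
$o{\left(91 \right)} g = \left(-5\right) \frac{7}{3} = - \frac{35}{3}$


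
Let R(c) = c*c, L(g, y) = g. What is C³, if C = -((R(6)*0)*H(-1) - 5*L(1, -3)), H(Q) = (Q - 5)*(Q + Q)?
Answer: 125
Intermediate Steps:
H(Q) = 2*Q*(-5 + Q) (H(Q) = (-5 + Q)*(2*Q) = 2*Q*(-5 + Q))
R(c) = c²
C = 5 (C = -((6²*0)*(2*(-1)*(-5 - 1)) - 5*1) = -((36*0)*(2*(-1)*(-6)) - 5) = -(0*12 - 5) = -(0 - 5) = -1*(-5) = 5)
C³ = 5³ = 125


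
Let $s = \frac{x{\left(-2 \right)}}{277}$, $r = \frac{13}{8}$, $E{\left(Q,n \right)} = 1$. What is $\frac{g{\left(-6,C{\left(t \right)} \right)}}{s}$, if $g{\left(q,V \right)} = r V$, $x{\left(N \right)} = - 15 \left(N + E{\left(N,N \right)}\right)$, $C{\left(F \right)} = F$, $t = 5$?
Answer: $\frac{3601}{24} \approx 150.04$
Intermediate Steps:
$r = \frac{13}{8}$ ($r = 13 \cdot \frac{1}{8} = \frac{13}{8} \approx 1.625$)
$x{\left(N \right)} = -15 - 15 N$ ($x{\left(N \right)} = - 15 \left(N + 1\right) = - 15 \left(1 + N\right) = -15 - 15 N$)
$g{\left(q,V \right)} = \frac{13 V}{8}$
$s = \frac{15}{277}$ ($s = \frac{-15 - -30}{277} = \left(-15 + 30\right) \frac{1}{277} = 15 \cdot \frac{1}{277} = \frac{15}{277} \approx 0.054152$)
$\frac{g{\left(-6,C{\left(t \right)} \right)}}{s} = \frac{\frac{13}{8} \cdot 5}{\frac{15}{277}} = \frac{65}{8} \cdot \frac{277}{15} = \frac{3601}{24}$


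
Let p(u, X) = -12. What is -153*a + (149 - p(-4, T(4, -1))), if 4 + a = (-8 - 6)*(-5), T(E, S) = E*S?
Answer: -9937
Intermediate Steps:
a = 66 (a = -4 + (-8 - 6)*(-5) = -4 - 14*(-5) = -4 + 70 = 66)
-153*a + (149 - p(-4, T(4, -1))) = -153*66 + (149 - 1*(-12)) = -10098 + (149 + 12) = -10098 + 161 = -9937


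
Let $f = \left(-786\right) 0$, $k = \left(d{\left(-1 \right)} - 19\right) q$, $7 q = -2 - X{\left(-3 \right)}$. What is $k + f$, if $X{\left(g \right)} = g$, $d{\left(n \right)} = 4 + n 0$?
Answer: $- \frac{15}{7} \approx -2.1429$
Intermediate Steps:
$d{\left(n \right)} = 4$ ($d{\left(n \right)} = 4 + 0 = 4$)
$q = \frac{1}{7}$ ($q = \frac{-2 - -3}{7} = \frac{-2 + 3}{7} = \frac{1}{7} \cdot 1 = \frac{1}{7} \approx 0.14286$)
$k = - \frac{15}{7}$ ($k = \left(4 - 19\right) \frac{1}{7} = \left(-15\right) \frac{1}{7} = - \frac{15}{7} \approx -2.1429$)
$f = 0$
$k + f = - \frac{15}{7} + 0 = - \frac{15}{7}$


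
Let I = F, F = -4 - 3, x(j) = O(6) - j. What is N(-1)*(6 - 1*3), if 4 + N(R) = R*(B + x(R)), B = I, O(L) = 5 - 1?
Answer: -6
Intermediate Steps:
O(L) = 4
x(j) = 4 - j
F = -7
I = -7
B = -7
N(R) = -4 + R*(-3 - R) (N(R) = -4 + R*(-7 + (4 - R)) = -4 + R*(-3 - R))
N(-1)*(6 - 1*3) = (-4 - 1*(-1)² - 3*(-1))*(6 - 1*3) = (-4 - 1*1 + 3)*(6 - 3) = (-4 - 1 + 3)*3 = -2*3 = -6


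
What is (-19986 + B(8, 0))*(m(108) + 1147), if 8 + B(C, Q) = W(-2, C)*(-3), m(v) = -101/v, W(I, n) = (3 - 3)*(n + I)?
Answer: -1237378675/54 ≈ -2.2914e+7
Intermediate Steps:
W(I, n) = 0 (W(I, n) = 0*(I + n) = 0)
B(C, Q) = -8 (B(C, Q) = -8 + 0*(-3) = -8 + 0 = -8)
(-19986 + B(8, 0))*(m(108) + 1147) = (-19986 - 8)*(-101/108 + 1147) = -19994*(-101*1/108 + 1147) = -19994*(-101/108 + 1147) = -19994*123775/108 = -1237378675/54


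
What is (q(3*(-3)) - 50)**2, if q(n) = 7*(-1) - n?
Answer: 2304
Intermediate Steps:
q(n) = -7 - n
(q(3*(-3)) - 50)**2 = ((-7 - 3*(-3)) - 50)**2 = ((-7 - 1*(-9)) - 50)**2 = ((-7 + 9) - 50)**2 = (2 - 50)**2 = (-48)**2 = 2304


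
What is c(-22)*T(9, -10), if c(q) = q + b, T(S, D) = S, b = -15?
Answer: -333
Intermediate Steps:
c(q) = -15 + q (c(q) = q - 15 = -15 + q)
c(-22)*T(9, -10) = (-15 - 22)*9 = -37*9 = -333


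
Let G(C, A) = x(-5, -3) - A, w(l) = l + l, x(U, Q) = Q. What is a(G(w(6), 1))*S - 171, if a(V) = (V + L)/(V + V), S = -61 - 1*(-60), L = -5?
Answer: -1377/8 ≈ -172.13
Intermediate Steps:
S = -1 (S = -61 + 60 = -1)
w(l) = 2*l
G(C, A) = -3 - A
a(V) = (-5 + V)/(2*V) (a(V) = (V - 5)/(V + V) = (-5 + V)/((2*V)) = (-5 + V)*(1/(2*V)) = (-5 + V)/(2*V))
a(G(w(6), 1))*S - 171 = ((-5 + (-3 - 1*1))/(2*(-3 - 1*1)))*(-1) - 171 = ((-5 + (-3 - 1))/(2*(-3 - 1)))*(-1) - 171 = ((1/2)*(-5 - 4)/(-4))*(-1) - 171 = ((1/2)*(-1/4)*(-9))*(-1) - 171 = (9/8)*(-1) - 171 = -9/8 - 171 = -1377/8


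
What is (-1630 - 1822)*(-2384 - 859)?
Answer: 11194836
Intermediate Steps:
(-1630 - 1822)*(-2384 - 859) = -3452*(-3243) = 11194836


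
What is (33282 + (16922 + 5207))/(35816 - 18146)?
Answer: 55411/17670 ≈ 3.1359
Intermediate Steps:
(33282 + (16922 + 5207))/(35816 - 18146) = (33282 + 22129)/17670 = 55411*(1/17670) = 55411/17670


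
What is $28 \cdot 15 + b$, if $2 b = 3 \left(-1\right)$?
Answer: $\frac{837}{2} \approx 418.5$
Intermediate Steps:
$b = - \frac{3}{2}$ ($b = \frac{3 \left(-1\right)}{2} = \frac{1}{2} \left(-3\right) = - \frac{3}{2} \approx -1.5$)
$28 \cdot 15 + b = 28 \cdot 15 - \frac{3}{2} = 420 - \frac{3}{2} = \frac{837}{2}$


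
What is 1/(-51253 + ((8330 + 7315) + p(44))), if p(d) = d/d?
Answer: -1/35607 ≈ -2.8084e-5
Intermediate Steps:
p(d) = 1
1/(-51253 + ((8330 + 7315) + p(44))) = 1/(-51253 + ((8330 + 7315) + 1)) = 1/(-51253 + (15645 + 1)) = 1/(-51253 + 15646) = 1/(-35607) = -1/35607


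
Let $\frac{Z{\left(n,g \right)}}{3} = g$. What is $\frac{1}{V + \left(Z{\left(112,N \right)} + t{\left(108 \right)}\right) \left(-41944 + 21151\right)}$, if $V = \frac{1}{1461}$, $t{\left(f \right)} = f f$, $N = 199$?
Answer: $- \frac{1461}{372471683552} \approx -3.9224 \cdot 10^{-9}$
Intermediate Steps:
$Z{\left(n,g \right)} = 3 g$
$t{\left(f \right)} = f^{2}$
$V = \frac{1}{1461} \approx 0.00068446$
$\frac{1}{V + \left(Z{\left(112,N \right)} + t{\left(108 \right)}\right) \left(-41944 + 21151\right)} = \frac{1}{\frac{1}{1461} + \left(3 \cdot 199 + 108^{2}\right) \left(-41944 + 21151\right)} = \frac{1}{\frac{1}{1461} + \left(597 + 11664\right) \left(-20793\right)} = \frac{1}{\frac{1}{1461} + 12261 \left(-20793\right)} = \frac{1}{\frac{1}{1461} - 254942973} = \frac{1}{- \frac{372471683552}{1461}} = - \frac{1461}{372471683552}$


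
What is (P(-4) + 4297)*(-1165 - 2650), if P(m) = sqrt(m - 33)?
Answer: -16393055 - 3815*I*sqrt(37) ≈ -1.6393e+7 - 23206.0*I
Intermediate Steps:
P(m) = sqrt(-33 + m)
(P(-4) + 4297)*(-1165 - 2650) = (sqrt(-33 - 4) + 4297)*(-1165 - 2650) = (sqrt(-37) + 4297)*(-3815) = (I*sqrt(37) + 4297)*(-3815) = (4297 + I*sqrt(37))*(-3815) = -16393055 - 3815*I*sqrt(37)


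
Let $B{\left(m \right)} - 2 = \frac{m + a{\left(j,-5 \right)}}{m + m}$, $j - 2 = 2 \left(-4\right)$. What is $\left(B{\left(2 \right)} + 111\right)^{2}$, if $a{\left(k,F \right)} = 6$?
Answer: $13225$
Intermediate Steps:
$j = -6$ ($j = 2 + 2 \left(-4\right) = 2 - 8 = -6$)
$B{\left(m \right)} = 2 + \frac{6 + m}{2 m}$ ($B{\left(m \right)} = 2 + \frac{m + 6}{m + m} = 2 + \frac{6 + m}{2 m}$)
$\left(B{\left(2 \right)} + 111\right)^{2} = \left(\left(\frac{5}{2} + \frac{3}{2}\right) + 111\right)^{2} = \left(4 + 111\right)^{2} = 115^{2} = 13225$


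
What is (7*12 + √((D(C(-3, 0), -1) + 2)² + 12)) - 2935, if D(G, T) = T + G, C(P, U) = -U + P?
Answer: -2847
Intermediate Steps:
C(P, U) = P - U
D(G, T) = G + T
(7*12 + √((D(C(-3, 0), -1) + 2)² + 12)) - 2935 = (7*12 + √((((-3 - 1*0) - 1) + 2)² + 12)) - 2935 = (84 + √((((-3 + 0) - 1) + 2)² + 12)) - 2935 = (84 + √(((-3 - 1) + 2)² + 12)) - 2935 = (84 + √((-4 + 2)² + 12)) - 2935 = (84 + √((-2)² + 12)) - 2935 = (84 + √(4 + 12)) - 2935 = (84 + √16) - 2935 = (84 + 4) - 2935 = 88 - 2935 = -2847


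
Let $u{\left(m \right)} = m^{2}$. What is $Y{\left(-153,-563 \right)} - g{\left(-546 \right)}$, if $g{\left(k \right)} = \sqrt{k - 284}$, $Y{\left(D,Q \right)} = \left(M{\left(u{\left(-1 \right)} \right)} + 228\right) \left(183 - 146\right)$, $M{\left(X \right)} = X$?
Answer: $8473 - i \sqrt{830} \approx 8473.0 - 28.81 i$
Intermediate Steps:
$Y{\left(D,Q \right)} = 8473$ ($Y{\left(D,Q \right)} = \left(\left(-1\right)^{2} + 228\right) \left(183 - 146\right) = \left(1 + 228\right) 37 = 229 \cdot 37 = 8473$)
$g{\left(k \right)} = \sqrt{-284 + k}$
$Y{\left(-153,-563 \right)} - g{\left(-546 \right)} = 8473 - \sqrt{-284 - 546} = 8473 - \sqrt{-830} = 8473 - i \sqrt{830}$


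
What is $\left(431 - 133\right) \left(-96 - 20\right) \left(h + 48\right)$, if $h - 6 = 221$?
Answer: $-9506200$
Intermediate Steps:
$h = 227$ ($h = 6 + 221 = 227$)
$\left(431 - 133\right) \left(-96 - 20\right) \left(h + 48\right) = \left(431 - 133\right) \left(-96 - 20\right) \left(227 + 48\right) = 298 \left(\left(-116\right) 275\right) = 298 \left(-31900\right) = -9506200$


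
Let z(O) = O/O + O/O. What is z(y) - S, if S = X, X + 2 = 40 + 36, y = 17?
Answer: -72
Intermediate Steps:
z(O) = 2 (z(O) = 1 + 1 = 2)
X = 74 (X = -2 + (40 + 36) = -2 + 76 = 74)
S = 74
z(y) - S = 2 - 1*74 = 2 - 74 = -72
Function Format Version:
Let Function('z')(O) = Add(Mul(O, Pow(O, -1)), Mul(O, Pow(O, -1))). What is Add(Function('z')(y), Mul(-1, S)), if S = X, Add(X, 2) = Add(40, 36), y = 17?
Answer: -72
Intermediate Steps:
Function('z')(O) = 2 (Function('z')(O) = Add(1, 1) = 2)
X = 74 (X = Add(-2, Add(40, 36)) = Add(-2, 76) = 74)
S = 74
Add(Function('z')(y), Mul(-1, S)) = Add(2, Mul(-1, 74)) = Add(2, -74) = -72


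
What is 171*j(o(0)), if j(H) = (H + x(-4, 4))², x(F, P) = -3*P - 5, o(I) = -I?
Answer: 49419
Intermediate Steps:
x(F, P) = -5 - 3*P
j(H) = (-17 + H)² (j(H) = (H + (-5 - 3*4))² = (H + (-5 - 12))² = (H - 17)² = (-17 + H)²)
171*j(o(0)) = 171*(-17 - 1*0)² = 171*(-17 + 0)² = 171*(-17)² = 171*289 = 49419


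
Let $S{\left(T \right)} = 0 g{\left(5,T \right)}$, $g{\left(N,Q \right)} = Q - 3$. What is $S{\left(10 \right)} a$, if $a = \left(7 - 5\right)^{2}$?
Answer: $0$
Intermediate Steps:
$g{\left(N,Q \right)} = -3 + Q$
$a = 4$ ($a = 2^{2} = 4$)
$S{\left(T \right)} = 0$ ($S{\left(T \right)} = 0 \left(-3 + T\right) = 0$)
$S{\left(10 \right)} a = 0 \cdot 4 = 0$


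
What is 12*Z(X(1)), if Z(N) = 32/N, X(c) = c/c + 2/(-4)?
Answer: 768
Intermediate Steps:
X(c) = ½ (X(c) = 1 + 2*(-¼) = 1 - ½ = ½)
12*Z(X(1)) = 12*(32/(½)) = 12*(32*2) = 12*64 = 768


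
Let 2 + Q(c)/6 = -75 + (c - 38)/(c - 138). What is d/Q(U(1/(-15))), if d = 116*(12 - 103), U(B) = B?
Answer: 5465369/238344 ≈ 22.931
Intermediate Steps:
d = -10556 (d = 116*(-91) = -10556)
Q(c) = -462 + 6*(-38 + c)/(-138 + c) (Q(c) = -12 + 6*(-75 + (c - 38)/(c - 138)) = -12 + 6*(-75 + (-38 + c)/(-138 + c)) = -12 + (-450 + 6*(-38 + c)/(-138 + c)) = -462 + 6*(-38 + c)/(-138 + c))
d/Q(U(1/(-15))) = -10556*(-138 + 1/(-15))/(24*(2647 - 19/(-15))) = -10556*(-138 - 1/15)/(24*(2647 - 19*(-1/15))) = -10556*(-2071/(360*(2647 + 19/15))) = -10556/(24*(-15/2071)*(39724/15)) = -10556/(-953376/2071) = -10556*(-2071/953376) = 5465369/238344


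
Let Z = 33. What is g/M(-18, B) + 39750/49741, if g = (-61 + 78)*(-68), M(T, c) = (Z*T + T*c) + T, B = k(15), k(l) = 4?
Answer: 21172399/8505711 ≈ 2.4892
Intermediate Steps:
B = 4
M(T, c) = 34*T + T*c (M(T, c) = (33*T + T*c) + T = 34*T + T*c)
g = -1156 (g = 17*(-68) = -1156)
g/M(-18, B) + 39750/49741 = -1156*(-1/(18*(34 + 4))) + 39750/49741 = -1156/((-18*38)) + 39750*(1/49741) = -1156/(-684) + 39750/49741 = -1156*(-1/684) + 39750/49741 = 289/171 + 39750/49741 = 21172399/8505711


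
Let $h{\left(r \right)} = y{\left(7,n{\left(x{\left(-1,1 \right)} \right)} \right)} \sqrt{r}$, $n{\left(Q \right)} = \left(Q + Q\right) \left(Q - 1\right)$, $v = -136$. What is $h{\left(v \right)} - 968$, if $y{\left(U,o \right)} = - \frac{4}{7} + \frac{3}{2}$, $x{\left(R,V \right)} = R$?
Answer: $-968 + \frac{13 i \sqrt{34}}{7} \approx -968.0 + 10.829 i$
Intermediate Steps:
$n{\left(Q \right)} = 2 Q \left(-1 + Q\right)$
$y{\left(U,o \right)} = \frac{13}{14}$ ($y{\left(U,o \right)} = \left(-4\right) \frac{1}{7} + 3 \cdot \frac{1}{2} = - \frac{4}{7} + \frac{3}{2} = \frac{13}{14}$)
$h{\left(r \right)} = \frac{13 \sqrt{r}}{14}$
$h{\left(v \right)} - 968 = \frac{13 \sqrt{-136}}{14} - 968 = \frac{13 \cdot 2 i \sqrt{34}}{14} - 968 = \frac{13 i \sqrt{34}}{7} - 968 = -968 + \frac{13 i \sqrt{34}}{7}$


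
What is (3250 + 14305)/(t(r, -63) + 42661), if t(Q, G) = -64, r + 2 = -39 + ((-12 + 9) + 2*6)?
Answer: 17555/42597 ≈ 0.41212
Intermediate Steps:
r = -32 (r = -2 + (-39 + ((-12 + 9) + 2*6)) = -2 + (-39 + (-3 + 12)) = -2 + (-39 + 9) = -2 - 30 = -32)
(3250 + 14305)/(t(r, -63) + 42661) = (3250 + 14305)/(-64 + 42661) = 17555/42597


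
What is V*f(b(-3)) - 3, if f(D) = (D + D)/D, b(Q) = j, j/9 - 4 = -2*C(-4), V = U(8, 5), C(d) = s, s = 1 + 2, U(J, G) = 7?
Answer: 11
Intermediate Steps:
s = 3
C(d) = 3
V = 7
j = -18 (j = 36 + 9*(-2*3) = 36 + 9*(-1*6) = 36 + 9*(-6) = 36 - 54 = -18)
b(Q) = -18
f(D) = 2 (f(D) = (2*D)/D = 2)
V*f(b(-3)) - 3 = 7*2 - 3 = 14 - 3 = 11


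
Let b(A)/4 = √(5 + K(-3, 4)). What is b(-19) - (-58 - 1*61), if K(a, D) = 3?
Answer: 119 + 8*√2 ≈ 130.31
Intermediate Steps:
b(A) = 8*√2 (b(A) = 4*√(5 + 3) = 4*√8 = 4*(2*√2) = 8*√2)
b(-19) - (-58 - 1*61) = 8*√2 - (-58 - 1*61) = 8*√2 - (-58 - 61) = 8*√2 - 1*(-119) = 8*√2 + 119 = 119 + 8*√2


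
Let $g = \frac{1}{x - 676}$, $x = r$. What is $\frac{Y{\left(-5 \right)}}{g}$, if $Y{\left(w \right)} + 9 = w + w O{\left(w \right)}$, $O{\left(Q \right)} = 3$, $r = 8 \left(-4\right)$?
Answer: $20532$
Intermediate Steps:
$r = -32$
$x = -32$
$g = - \frac{1}{708}$ ($g = \frac{1}{-32 - 676} = \frac{1}{-708} = - \frac{1}{708} \approx -0.0014124$)
$Y{\left(w \right)} = -9 + 4 w$ ($Y{\left(w \right)} = -9 + \left(w + w 3\right) = -9 + \left(w + 3 w\right) = -9 + 4 w$)
$\frac{Y{\left(-5 \right)}}{g} = \frac{-9 + 4 \left(-5\right)}{- \frac{1}{708}} = \left(-9 - 20\right) \left(-708\right) = \left(-29\right) \left(-708\right) = 20532$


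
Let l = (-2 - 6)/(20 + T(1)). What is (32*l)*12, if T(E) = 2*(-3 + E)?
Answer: -192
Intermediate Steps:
T(E) = -6 + 2*E
l = -1/2 (l = (-2 - 6)/(20 + (-6 + 2*1)) = -8/(20 + (-6 + 2)) = -8/(20 - 4) = -8/16 = -8*1/16 = -1/2 ≈ -0.50000)
(32*l)*12 = (32*(-1/2))*12 = -16*12 = -192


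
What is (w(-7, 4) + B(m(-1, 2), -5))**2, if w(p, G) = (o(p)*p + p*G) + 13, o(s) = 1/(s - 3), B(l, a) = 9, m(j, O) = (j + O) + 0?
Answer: 2809/100 ≈ 28.090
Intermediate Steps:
m(j, O) = O + j (m(j, O) = (O + j) + 0 = O + j)
o(s) = 1/(-3 + s)
w(p, G) = 13 + G*p + p/(-3 + p) (w(p, G) = (p/(-3 + p) + p*G) + 13 = (p/(-3 + p) + G*p) + 13 = (G*p + p/(-3 + p)) + 13 = 13 + G*p + p/(-3 + p))
(w(-7, 4) + B(m(-1, 2), -5))**2 = ((-7 + (-3 - 7)*(13 + 4*(-7)))/(-3 - 7) + 9)**2 = ((-7 - 10*(13 - 28))/(-10) + 9)**2 = (-(-7 - 10*(-15))/10 + 9)**2 = (-(-7 + 150)/10 + 9)**2 = (-1/10*143 + 9)**2 = (-143/10 + 9)**2 = (-53/10)**2 = 2809/100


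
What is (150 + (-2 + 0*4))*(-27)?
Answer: -3996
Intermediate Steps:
(150 + (-2 + 0*4))*(-27) = (150 + (-2 + 0))*(-27) = (150 - 2)*(-27) = 148*(-27) = -3996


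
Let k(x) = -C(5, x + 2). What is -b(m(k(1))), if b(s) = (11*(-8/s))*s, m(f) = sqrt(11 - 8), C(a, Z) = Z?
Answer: 88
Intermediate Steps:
k(x) = -2 - x (k(x) = -(x + 2) = -(2 + x) = -2 - x)
m(f) = sqrt(3)
b(s) = -88 (b(s) = (-88/s)*s = -88)
-b(m(k(1))) = -1*(-88) = 88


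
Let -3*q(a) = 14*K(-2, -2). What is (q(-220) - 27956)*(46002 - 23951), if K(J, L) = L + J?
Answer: -1848138412/3 ≈ -6.1605e+8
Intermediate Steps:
K(J, L) = J + L
q(a) = 56/3 (q(a) = -14*(-2 - 2)/3 = -14*(-4)/3 = -⅓*(-56) = 56/3)
(q(-220) - 27956)*(46002 - 23951) = (56/3 - 27956)*(46002 - 23951) = -83812/3*22051 = -1848138412/3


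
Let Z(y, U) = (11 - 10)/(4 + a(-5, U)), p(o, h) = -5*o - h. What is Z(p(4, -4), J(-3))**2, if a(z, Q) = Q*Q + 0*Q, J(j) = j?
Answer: 1/169 ≈ 0.0059172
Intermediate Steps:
a(z, Q) = Q**2 (a(z, Q) = Q**2 + 0 = Q**2)
p(o, h) = -h - 5*o
Z(y, U) = 1/(4 + U**2) (Z(y, U) = (11 - 10)/(4 + U**2) = 1/(4 + U**2))
Z(p(4, -4), J(-3))**2 = (1/(4 + (-3)**2))**2 = (1/(4 + 9))**2 = (1/13)**2 = 1/169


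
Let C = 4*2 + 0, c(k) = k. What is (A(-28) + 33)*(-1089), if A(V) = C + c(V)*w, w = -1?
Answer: -75141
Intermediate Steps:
C = 8 (C = 8 + 0 = 8)
A(V) = 8 - V (A(V) = 8 + V*(-1) = 8 - V)
(A(-28) + 33)*(-1089) = ((8 - 1*(-28)) + 33)*(-1089) = ((8 + 28) + 33)*(-1089) = (36 + 33)*(-1089) = 69*(-1089) = -75141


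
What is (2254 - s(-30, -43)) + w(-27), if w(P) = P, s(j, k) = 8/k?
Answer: 95769/43 ≈ 2227.2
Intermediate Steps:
(2254 - s(-30, -43)) + w(-27) = (2254 - 8/(-43)) - 27 = (2254 - 8*(-1)/43) - 27 = (2254 - 1*(-8/43)) - 27 = (2254 + 8/43) - 27 = 96930/43 - 27 = 95769/43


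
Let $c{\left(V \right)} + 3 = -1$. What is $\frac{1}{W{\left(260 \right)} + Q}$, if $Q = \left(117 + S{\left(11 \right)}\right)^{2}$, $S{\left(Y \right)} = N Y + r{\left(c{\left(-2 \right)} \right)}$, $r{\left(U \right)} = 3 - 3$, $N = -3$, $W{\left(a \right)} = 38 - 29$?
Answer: $\frac{1}{7065} \approx 0.00014154$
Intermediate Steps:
$W{\left(a \right)} = 9$
$c{\left(V \right)} = -4$ ($c{\left(V \right)} = -3 - 1 = -4$)
$r{\left(U \right)} = 0$ ($r{\left(U \right)} = 3 - 3 = 0$)
$S{\left(Y \right)} = - 3 Y$ ($S{\left(Y \right)} = - 3 Y + 0 = - 3 Y$)
$Q = 7056$ ($Q = \left(117 - 33\right)^{2} = 84^{2} = 7056$)
$\frac{1}{W{\left(260 \right)} + Q} = \frac{1}{9 + 7056} = \frac{1}{7065}$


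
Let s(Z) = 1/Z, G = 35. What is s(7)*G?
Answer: 5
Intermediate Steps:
s(7)*G = 35/7 = (⅐)*35 = 5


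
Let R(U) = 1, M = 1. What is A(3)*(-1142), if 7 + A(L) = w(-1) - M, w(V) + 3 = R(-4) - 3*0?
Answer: 11420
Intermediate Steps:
w(V) = -2 (w(V) = -3 + (1 - 3*0) = -3 + (1 + 0) = -3 + 1 = -2)
A(L) = -10 (A(L) = -7 + (-2 - 1*1) = -7 + (-2 - 1) = -7 - 3 = -10)
A(3)*(-1142) = -10*(-1142) = 11420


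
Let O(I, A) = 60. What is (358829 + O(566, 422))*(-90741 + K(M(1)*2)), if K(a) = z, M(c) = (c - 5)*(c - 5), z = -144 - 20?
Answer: -32624804545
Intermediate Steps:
z = -164
M(c) = (-5 + c)² (M(c) = (-5 + c)*(-5 + c) = (-5 + c)²)
K(a) = -164
(358829 + O(566, 422))*(-90741 + K(M(1)*2)) = (358829 + 60)*(-90741 - 164) = 358889*(-90905) = -32624804545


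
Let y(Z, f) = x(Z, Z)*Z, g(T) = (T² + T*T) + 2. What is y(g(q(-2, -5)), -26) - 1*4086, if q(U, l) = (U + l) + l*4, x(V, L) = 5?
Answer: 3214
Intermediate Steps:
q(U, l) = U + 5*l (q(U, l) = (U + l) + 4*l = U + 5*l)
g(T) = 2 + 2*T² (g(T) = (T² + T²) + 2 = 2*T² + 2 = 2 + 2*T²)
y(Z, f) = 5*Z
y(g(q(-2, -5)), -26) - 1*4086 = 5*(2 + 2*(-2 + 5*(-5))²) - 1*4086 = 5*(2 + 2*(-2 - 25)²) - 4086 = 5*(2 + 2*(-27)²) - 4086 = 5*(2 + 2*729) - 4086 = 5*(2 + 1458) - 4086 = 5*1460 - 4086 = 7300 - 4086 = 3214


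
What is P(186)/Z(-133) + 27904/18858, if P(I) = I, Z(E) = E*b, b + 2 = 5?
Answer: 181574/179151 ≈ 1.0135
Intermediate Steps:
b = 3 (b = -2 + 5 = 3)
Z(E) = 3*E (Z(E) = E*3 = 3*E)
P(186)/Z(-133) + 27904/18858 = 186/((3*(-133))) + 27904/18858 = 186/(-399) + 27904*(1/18858) = 186*(-1/399) + 13952/9429 = -62/133 + 13952/9429 = 181574/179151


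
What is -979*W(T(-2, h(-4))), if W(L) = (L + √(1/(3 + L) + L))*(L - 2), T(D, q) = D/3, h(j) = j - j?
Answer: -15664/9 + 7832*I*√105/63 ≈ -1740.4 + 1273.9*I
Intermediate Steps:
h(j) = 0
T(D, q) = D/3 (T(D, q) = D*(⅓) = D/3)
W(L) = (-2 + L)*(L + √(L + 1/(3 + L))) (W(L) = (L + √(L + 1/(3 + L)))*(-2 + L) = (-2 + L)*(L + √(L + 1/(3 + L))))
-979*W(T(-2, h(-4))) = -979*(((⅓)*(-2))² - 2*(-2)/3 - 2*√(1 + ((⅓)*(-2))*(3 + (⅓)*(-2)))/√(3 + (⅓)*(-2)) + ((⅓)*(-2))*√((1 + ((⅓)*(-2))*(3 + (⅓)*(-2)))/(3 + (⅓)*(-2)))) = -979*((-⅔)² - 2*(-⅔) - 2*√(1 - 2*(3 - ⅔)/3)/√(3 - ⅔) - 2*√(1 - 2*(3 - ⅔)/3)/√(3 - ⅔)/3) = -979*(4/9 + 4/3 - 2*√21*√(1 - ⅔*7/3)/7 - 2*√21*√(1 - ⅔*7/3)/7/3) = -979*(4/9 + 4/3 - 2*√21*√(1 - 14/9)/7 - 2*√21*√(1 - 14/9)/7/3) = -979*(4/9 + 4/3 - 2*I*√105/21 - 2*I*√105/21/3) = -979*(4/9 + 4/3 - 2*I*√105/21 - 2*I*√105/63) = -979*(16/9 - 8*I*√105/63) = -15664/9 + 7832*I*√105/63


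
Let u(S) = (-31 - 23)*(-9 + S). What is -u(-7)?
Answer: -864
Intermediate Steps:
u(S) = 486 - 54*S (u(S) = -54*(-9 + S) = 486 - 54*S)
-u(-7) = -(486 - 54*(-7)) = -(486 + 378) = -1*864 = -864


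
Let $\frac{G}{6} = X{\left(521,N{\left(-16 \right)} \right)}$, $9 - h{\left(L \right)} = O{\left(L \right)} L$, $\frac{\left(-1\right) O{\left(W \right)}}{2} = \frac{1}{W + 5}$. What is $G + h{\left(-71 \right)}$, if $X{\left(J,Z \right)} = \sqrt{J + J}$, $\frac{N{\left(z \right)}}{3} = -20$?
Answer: $\frac{368}{33} + 6 \sqrt{1042} \approx 204.83$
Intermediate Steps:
$O{\left(W \right)} = - \frac{2}{5 + W}$ ($O{\left(W \right)} = - \frac{2}{W + 5} = - \frac{2}{5 + W}$)
$N{\left(z \right)} = -60$ ($N{\left(z \right)} = 3 \left(-20\right) = -60$)
$X{\left(J,Z \right)} = \sqrt{2} \sqrt{J}$ ($X{\left(J,Z \right)} = \sqrt{2 J} = \sqrt{2} \sqrt{J}$)
$h{\left(L \right)} = 9 + \frac{2 L}{5 + L}$ ($h{\left(L \right)} = 9 - - \frac{2}{5 + L} L = 9 - - \frac{2 L}{5 + L} = 9 + \frac{2 L}{5 + L}$)
$G = 6 \sqrt{1042}$ ($G = 6 \sqrt{2} \sqrt{521} = 6 \sqrt{1042} \approx 193.68$)
$G + h{\left(-71 \right)} = 6 \sqrt{1042} + \frac{45 + 11 \left(-71\right)}{5 - 71} = 6 \sqrt{1042} + \frac{45 - 781}{-66} = 6 \sqrt{1042} - - \frac{368}{33} = 6 \sqrt{1042} + \frac{368}{33} = \frac{368}{33} + 6 \sqrt{1042}$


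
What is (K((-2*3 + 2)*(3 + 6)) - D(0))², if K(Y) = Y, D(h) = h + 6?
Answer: 1764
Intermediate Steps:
D(h) = 6 + h
(K((-2*3 + 2)*(3 + 6)) - D(0))² = ((-2*3 + 2)*(3 + 6) - (6 + 0))² = ((-6 + 2)*9 - 1*6)² = (-4*9 - 6)² = (-36 - 6)² = (-42)² = 1764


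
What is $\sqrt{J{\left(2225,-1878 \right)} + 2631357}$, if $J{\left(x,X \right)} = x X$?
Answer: $i \sqrt{1547193} \approx 1243.9 i$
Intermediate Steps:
$J{\left(x,X \right)} = X x$
$\sqrt{J{\left(2225,-1878 \right)} + 2631357} = \sqrt{\left(-1878\right) 2225 + 2631357} = \sqrt{-4178550 + 2631357} = \sqrt{-1547193} = i \sqrt{1547193}$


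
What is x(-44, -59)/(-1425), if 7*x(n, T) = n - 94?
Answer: 46/3325 ≈ 0.013835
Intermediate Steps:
x(n, T) = -94/7 + n/7 (x(n, T) = (n - 94)/7 = (-94 + n)/7 = -94/7 + n/7)
x(-44, -59)/(-1425) = (-94/7 + (⅐)*(-44))/(-1425) = (-94/7 - 44/7)*(-1/1425) = -138/7*(-1/1425) = 46/3325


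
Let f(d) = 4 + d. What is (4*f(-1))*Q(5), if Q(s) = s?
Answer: 60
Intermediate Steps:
(4*f(-1))*Q(5) = (4*(4 - 1))*5 = (4*3)*5 = 12*5 = 60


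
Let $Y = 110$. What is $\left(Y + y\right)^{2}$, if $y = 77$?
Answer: $34969$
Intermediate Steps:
$\left(Y + y\right)^{2} = \left(110 + 77\right)^{2} = 187^{2} = 34969$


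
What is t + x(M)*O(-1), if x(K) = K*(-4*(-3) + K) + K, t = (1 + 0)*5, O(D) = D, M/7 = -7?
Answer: -1759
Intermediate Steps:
M = -49 (M = 7*(-7) = -49)
t = 5 (t = 1*5 = 5)
x(K) = K + K*(12 + K) (x(K) = K*(12 + K) + K = K + K*(12 + K))
t + x(M)*O(-1) = 5 - 49*(13 - 49)*(-1) = 5 - 49*(-36)*(-1) = 5 + 1764*(-1) = 5 - 1764 = -1759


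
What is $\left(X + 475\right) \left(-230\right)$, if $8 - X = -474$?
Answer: $-220110$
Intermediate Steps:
$X = 482$ ($X = 8 - -474 = 8 + 474 = 482$)
$\left(X + 475\right) \left(-230\right) = \left(482 + 475\right) \left(-230\right) = 957 \left(-230\right) = -220110$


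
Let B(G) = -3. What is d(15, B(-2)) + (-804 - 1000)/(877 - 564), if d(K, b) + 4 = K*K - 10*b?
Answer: 76759/313 ≈ 245.24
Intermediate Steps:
d(K, b) = -4 + K**2 - 10*b (d(K, b) = -4 + (K*K - 10*b) = -4 + (K**2 - 10*b) = -4 + K**2 - 10*b)
d(15, B(-2)) + (-804 - 1000)/(877 - 564) = (-4 + 15**2 - 10*(-3)) + (-804 - 1000)/(877 - 564) = (-4 + 225 + 30) - 1804/313 = 251 - 1804*1/313 = 251 - 1804/313 = 76759/313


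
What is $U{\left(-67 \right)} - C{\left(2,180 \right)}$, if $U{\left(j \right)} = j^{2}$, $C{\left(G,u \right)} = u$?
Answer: $4309$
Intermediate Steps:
$U{\left(-67 \right)} - C{\left(2,180 \right)} = \left(-67\right)^{2} - 180 = 4489 - 180 = 4309$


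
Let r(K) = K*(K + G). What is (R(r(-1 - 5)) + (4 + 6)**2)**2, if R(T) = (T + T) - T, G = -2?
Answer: 21904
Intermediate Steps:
r(K) = K*(-2 + K) (r(K) = K*(K - 2) = K*(-2 + K))
R(T) = T (R(T) = 2*T - T = T)
(R(r(-1 - 5)) + (4 + 6)**2)**2 = ((-1 - 5)*(-2 + (-1 - 5)) + (4 + 6)**2)**2 = (-6*(-2 - 6) + 10**2)**2 = (-6*(-8) + 100)**2 = (48 + 100)**2 = 148**2 = 21904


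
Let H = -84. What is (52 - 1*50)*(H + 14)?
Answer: -140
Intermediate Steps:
(52 - 1*50)*(H + 14) = (52 - 1*50)*(-84 + 14) = (52 - 50)*(-70) = 2*(-70) = -140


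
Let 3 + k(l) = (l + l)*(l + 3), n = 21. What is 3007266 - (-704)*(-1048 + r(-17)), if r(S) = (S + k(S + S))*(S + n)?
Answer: 8149282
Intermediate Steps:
k(l) = -3 + 2*l*(3 + l) (k(l) = -3 + (l + l)*(l + 3) = -3 + (2*l)*(3 + l) = -3 + 2*l*(3 + l))
r(S) = (21 + S)*(-3 + 8*S² + 13*S) (r(S) = (S + (-3 + 2*(S + S)² + 6*(S + S)))*(S + 21) = (S + (-3 + 2*(2*S)² + 6*(2*S)))*(21 + S) = (S + (-3 + 2*(4*S²) + 12*S))*(21 + S) = (S + (-3 + 8*S² + 12*S))*(21 + S) = (-3 + 8*S² + 13*S)*(21 + S) = (21 + S)*(-3 + 8*S² + 13*S))
3007266 - (-704)*(-1048 + r(-17)) = 3007266 - (-704)*(-1048 + (-63 + 8*(-17)³ + 181*(-17)² + 270*(-17))) = 3007266 - (-704)*(-1048 + (-63 + 8*(-4913) + 181*289 - 4590)) = 3007266 - (-704)*(-1048 + (-63 - 39304 + 52309 - 4590)) = 3007266 - (-704)*(-1048 + 8352) = 3007266 - (-704)*7304 = 3007266 - 1*(-5142016) = 3007266 + 5142016 = 8149282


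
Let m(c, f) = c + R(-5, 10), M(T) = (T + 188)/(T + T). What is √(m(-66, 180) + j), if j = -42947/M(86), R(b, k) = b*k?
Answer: I*√508178758/137 ≈ 164.55*I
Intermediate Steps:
M(T) = (188 + T)/(2*T) (M(T) = (188 + T)/((2*T)) = (188 + T)*(1/(2*T)) = (188 + T)/(2*T))
m(c, f) = -50 + c (m(c, f) = c - 5*10 = c - 50 = -50 + c)
j = -3693442/137 (j = -42947*172/(188 + 86) = -42947/((½)*(1/86)*274) = -42947/137/86 = -42947*86/137 = -3693442/137 ≈ -26959.)
√(m(-66, 180) + j) = √((-50 - 66) - 3693442/137) = √(-116 - 3693442/137) = √(-3709334/137) = I*√508178758/137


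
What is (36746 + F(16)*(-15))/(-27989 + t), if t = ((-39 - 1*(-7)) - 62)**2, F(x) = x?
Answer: -36506/19153 ≈ -1.9060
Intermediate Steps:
t = 8836 (t = ((-39 + 7) - 62)**2 = (-32 - 62)**2 = (-94)**2 = 8836)
(36746 + F(16)*(-15))/(-27989 + t) = (36746 + 16*(-15))/(-27989 + 8836) = (36746 - 240)/(-19153) = 36506*(-1/19153) = -36506/19153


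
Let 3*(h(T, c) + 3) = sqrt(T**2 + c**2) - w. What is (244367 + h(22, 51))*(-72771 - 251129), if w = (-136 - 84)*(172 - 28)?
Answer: -82569883600 - 323900*sqrt(3085)/3 ≈ -8.2576e+10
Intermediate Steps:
w = -31680 (w = -220*144 = -31680)
h(T, c) = 10557 + sqrt(T**2 + c**2)/3 (h(T, c) = -3 + (sqrt(T**2 + c**2) - 1*(-31680))/3 = -3 + (sqrt(T**2 + c**2) + 31680)/3 = -3 + (31680 + sqrt(T**2 + c**2))/3 = -3 + (10560 + sqrt(T**2 + c**2)/3) = 10557 + sqrt(T**2 + c**2)/3)
(244367 + h(22, 51))*(-72771 - 251129) = (244367 + (10557 + sqrt(22**2 + 51**2)/3))*(-72771 - 251129) = (244367 + (10557 + sqrt(484 + 2601)/3))*(-323900) = (244367 + (10557 + sqrt(3085)/3))*(-323900) = (254924 + sqrt(3085)/3)*(-323900) = -82569883600 - 323900*sqrt(3085)/3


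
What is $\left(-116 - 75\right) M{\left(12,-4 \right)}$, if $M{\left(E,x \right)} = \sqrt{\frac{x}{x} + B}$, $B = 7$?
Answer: $- 382 \sqrt{2} \approx -540.23$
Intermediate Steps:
$M{\left(E,x \right)} = 2 \sqrt{2}$ ($M{\left(E,x \right)} = \sqrt{\frac{x}{x} + 7} = \sqrt{1 + 7} = \sqrt{8} = 2 \sqrt{2}$)
$\left(-116 - 75\right) M{\left(12,-4 \right)} = \left(-116 - 75\right) 2 \sqrt{2} = - 191 \cdot 2 \sqrt{2} = - 382 \sqrt{2}$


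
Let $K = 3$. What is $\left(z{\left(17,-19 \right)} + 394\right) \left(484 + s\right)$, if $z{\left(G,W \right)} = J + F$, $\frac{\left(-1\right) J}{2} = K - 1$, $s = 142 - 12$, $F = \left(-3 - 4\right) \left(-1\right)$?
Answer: $243758$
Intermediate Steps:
$F = 7$ ($F = \left(-7\right) \left(-1\right) = 7$)
$s = 130$
$J = -4$ ($J = - 2 \left(3 - 1\right) = \left(-2\right) 2 = -4$)
$z{\left(G,W \right)} = 3$ ($z{\left(G,W \right)} = -4 + 7 = 3$)
$\left(z{\left(17,-19 \right)} + 394\right) \left(484 + s\right) = \left(3 + 394\right) \left(484 + 130\right) = 397 \cdot 614 = 243758$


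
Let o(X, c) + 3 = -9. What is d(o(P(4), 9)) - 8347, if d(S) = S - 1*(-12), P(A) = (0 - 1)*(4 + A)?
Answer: -8347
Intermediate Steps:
P(A) = -4 - A (P(A) = -(4 + A) = -4 - A)
o(X, c) = -12 (o(X, c) = -3 - 9 = -12)
d(S) = 12 + S (d(S) = S + 12 = 12 + S)
d(o(P(4), 9)) - 8347 = (12 - 12) - 8347 = 0 - 8347 = -8347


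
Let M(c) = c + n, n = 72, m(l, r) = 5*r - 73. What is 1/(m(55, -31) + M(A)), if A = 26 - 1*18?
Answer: -1/148 ≈ -0.0067568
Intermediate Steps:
m(l, r) = -73 + 5*r
A = 8 (A = 26 - 18 = 8)
M(c) = 72 + c (M(c) = c + 72 = 72 + c)
1/(m(55, -31) + M(A)) = 1/((-73 + 5*(-31)) + (72 + 8)) = 1/((-73 - 155) + 80) = 1/(-228 + 80) = 1/(-148) = -1/148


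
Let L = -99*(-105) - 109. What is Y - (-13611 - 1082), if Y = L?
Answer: 24979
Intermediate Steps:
L = 10286 (L = 10395 - 109 = 10286)
Y = 10286
Y - (-13611 - 1082) = 10286 - (-13611 - 1082) = 10286 - 1*(-14693) = 10286 + 14693 = 24979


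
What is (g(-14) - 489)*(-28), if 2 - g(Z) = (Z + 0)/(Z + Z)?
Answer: 13650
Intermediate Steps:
g(Z) = 3/2 (g(Z) = 2 - (Z + 0)/(Z + Z) = 2 - Z/(2*Z) = 2 - Z*1/(2*Z) = 2 - 1*½ = 2 - ½ = 3/2)
(g(-14) - 489)*(-28) = (3/2 - 489)*(-28) = -975/2*(-28) = 13650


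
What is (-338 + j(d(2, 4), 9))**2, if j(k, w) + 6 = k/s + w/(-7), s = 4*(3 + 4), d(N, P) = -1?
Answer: 93489561/784 ≈ 1.1925e+5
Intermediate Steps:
s = 28 (s = 4*7 = 28)
j(k, w) = -6 - w/7 + k/28 (j(k, w) = -6 + (k/28 + w/(-7)) = -6 + (k*(1/28) + w*(-1/7)) = -6 + (k/28 - w/7) = -6 + (-w/7 + k/28) = -6 - w/7 + k/28)
(-338 + j(d(2, 4), 9))**2 = (-338 + (-6 - 1/7*9 + (1/28)*(-1)))**2 = (-338 + (-6 - 9/7 - 1/28))**2 = (-338 - 205/28)**2 = (-9669/28)**2 = 93489561/784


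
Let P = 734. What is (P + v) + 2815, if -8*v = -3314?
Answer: 15853/4 ≈ 3963.3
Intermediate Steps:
v = 1657/4 (v = -⅛*(-3314) = 1657/4 ≈ 414.25)
(P + v) + 2815 = (734 + 1657/4) + 2815 = 4593/4 + 2815 = 15853/4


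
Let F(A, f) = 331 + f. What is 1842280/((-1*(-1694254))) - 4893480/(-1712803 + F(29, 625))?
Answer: 5722249777540/1450151813569 ≈ 3.9460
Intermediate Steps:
1842280/((-1*(-1694254))) - 4893480/(-1712803 + F(29, 625)) = 1842280/((-1*(-1694254))) - 4893480/(-1712803 + (331 + 625)) = 1842280/1694254 - 4893480/(-1712803 + 956) = 1842280*(1/1694254) - 4893480/(-1711847) = 921140/847127 - 4893480*(-1/1711847) = 921140/847127 + 4893480/1711847 = 5722249777540/1450151813569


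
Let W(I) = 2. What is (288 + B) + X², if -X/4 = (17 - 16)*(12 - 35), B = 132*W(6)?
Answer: 9016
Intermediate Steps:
B = 264 (B = 132*2 = 264)
X = 92 (X = -4*(17 - 16)*(12 - 35) = -4*(-23) = 92)
(288 + B) + X² = (288 + 264) + 92² = 552 + 8464 = 9016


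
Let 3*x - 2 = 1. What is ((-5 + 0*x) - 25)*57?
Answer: -1710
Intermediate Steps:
x = 1 (x = 2/3 + (1/3)*1 = 2/3 + 1/3 = 1)
((-5 + 0*x) - 25)*57 = ((-5 + 0*1) - 25)*57 = ((-5 + 0) - 25)*57 = (-5 - 25)*57 = -30*57 = -1710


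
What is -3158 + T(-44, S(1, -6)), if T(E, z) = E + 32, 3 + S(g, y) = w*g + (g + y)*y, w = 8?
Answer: -3170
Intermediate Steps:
S(g, y) = -3 + 8*g + y*(g + y) (S(g, y) = -3 + (8*g + (g + y)*y) = -3 + (8*g + y*(g + y)) = -3 + 8*g + y*(g + y))
T(E, z) = 32 + E
-3158 + T(-44, S(1, -6)) = -3158 + (32 - 44) = -3158 - 12 = -3170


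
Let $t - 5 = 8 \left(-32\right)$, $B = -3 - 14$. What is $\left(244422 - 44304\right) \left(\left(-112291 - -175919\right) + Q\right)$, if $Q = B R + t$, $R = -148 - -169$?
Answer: $12611436360$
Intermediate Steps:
$B = -17$
$R = 21$ ($R = -148 + 169 = 21$)
$t = -251$ ($t = 5 + 8 \left(-32\right) = 5 - 256 = -251$)
$Q = -608$ ($Q = \left(-17\right) 21 - 251 = -357 - 251 = -608$)
$\left(244422 - 44304\right) \left(\left(-112291 - -175919\right) + Q\right) = \left(244422 - 44304\right) \left(\left(-112291 - -175919\right) - 608\right) = 200118 \left(\left(-112291 + 175919\right) - 608\right) = 200118 \left(63628 - 608\right) = 200118 \cdot 63020 = 12611436360$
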